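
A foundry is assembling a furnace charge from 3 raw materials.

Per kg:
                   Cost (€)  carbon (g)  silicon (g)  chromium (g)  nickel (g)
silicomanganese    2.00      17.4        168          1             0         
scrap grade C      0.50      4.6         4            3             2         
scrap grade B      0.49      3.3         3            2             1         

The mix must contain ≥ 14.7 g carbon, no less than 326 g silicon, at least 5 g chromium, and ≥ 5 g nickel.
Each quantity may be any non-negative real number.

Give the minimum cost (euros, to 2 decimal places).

Let x1 = kg of silicomanganese, x2 = kg of scrap grade C, x3 = kg of scrap grade B.
Minimize 2x1 + 0.5x2 + 0.49x3 subject to:
  17.4x1 + 4.6x2 + 3.3x3 ≥ 14.7   (carbon)
  168x1 + 4x2 + 3x3 ≥ 326   (silicon)
  1x1 + 3x2 + 2x3 ≥ 5   (chromium)
  2x2 + 1x3 ≥ 5   (nickel)
  x1, x2, x3 ≥ 0.
At the optimum only silicomanganese, scrap grade C are positive (scrap grade B = 0). Binding constraints: silicon and nickel.
Optimal quantities: silicomanganese = 1.881 kg, scrap grade C = 2.5 kg.
Total cost: 2·1.881 + 0.5·2.5 = 5.0120.

€5.01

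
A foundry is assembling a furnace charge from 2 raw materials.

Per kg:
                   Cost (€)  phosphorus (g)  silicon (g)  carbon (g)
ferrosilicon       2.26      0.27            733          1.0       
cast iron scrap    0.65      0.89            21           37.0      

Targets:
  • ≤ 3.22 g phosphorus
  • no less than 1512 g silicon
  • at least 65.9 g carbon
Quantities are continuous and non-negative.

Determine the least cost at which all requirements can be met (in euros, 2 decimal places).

Let x1 = kg of ferrosilicon, x2 = kg of cast iron scrap.
Minimize 2.26x1 + 0.65x2 with:
  0.27x1 + 0.89x2 ≤ 3.22   (phosphorus)
  733x1 + 21x2 ≥ 1512   (silicon)
  1x1 + 37x2 ≥ 65.9   (carbon)
  x1, x2 ≥ 0.
Both inputs are positive at the optimum. Binding constraints: silicon and carbon.
So ferrosilicon = 2.013 kg, cast iron scrap = 1.727 kg.
Cost = 2.26·2.013 + 0.65·1.727 = 5.6719.

€5.67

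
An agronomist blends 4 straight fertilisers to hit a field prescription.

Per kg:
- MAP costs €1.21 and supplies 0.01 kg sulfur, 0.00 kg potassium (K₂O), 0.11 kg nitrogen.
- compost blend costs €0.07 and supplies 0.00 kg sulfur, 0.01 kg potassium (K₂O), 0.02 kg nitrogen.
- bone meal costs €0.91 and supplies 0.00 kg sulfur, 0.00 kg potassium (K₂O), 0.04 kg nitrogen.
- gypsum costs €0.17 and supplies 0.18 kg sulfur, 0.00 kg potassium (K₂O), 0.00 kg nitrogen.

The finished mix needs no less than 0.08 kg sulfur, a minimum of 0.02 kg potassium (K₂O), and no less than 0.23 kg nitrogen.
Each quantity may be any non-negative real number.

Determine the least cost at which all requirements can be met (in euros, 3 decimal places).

€0.881

Treat it as an LP. Let x1 = kg of MAP, x2 = kg of compost blend, x3 = kg of bone meal, x4 = kg of gypsum.
Minimise 1.21x1 + 0.07x2 + 0.91x3 + 0.17x4 subject to:
  0.01x1 + 0.18x4 ≥ 0.08   (sulfur)
  0.01x2 ≥ 0.02   (potassium (K₂O))
  0.11x1 + 0.02x2 + 0.04x3 ≥ 0.23   (nitrogen)
  x1, x2, x3, x4 ≥ 0.
The cheapest feasible vertex uses only compost blend, gypsum; MAP, bone meal are not used. There the sulfur and nitrogen constraints are tight.
Solving gives x2 = 11.5, x4 = 0.4444.
Hence cost = 0.07·11.5 + 0.17·0.4444 = €0.88055.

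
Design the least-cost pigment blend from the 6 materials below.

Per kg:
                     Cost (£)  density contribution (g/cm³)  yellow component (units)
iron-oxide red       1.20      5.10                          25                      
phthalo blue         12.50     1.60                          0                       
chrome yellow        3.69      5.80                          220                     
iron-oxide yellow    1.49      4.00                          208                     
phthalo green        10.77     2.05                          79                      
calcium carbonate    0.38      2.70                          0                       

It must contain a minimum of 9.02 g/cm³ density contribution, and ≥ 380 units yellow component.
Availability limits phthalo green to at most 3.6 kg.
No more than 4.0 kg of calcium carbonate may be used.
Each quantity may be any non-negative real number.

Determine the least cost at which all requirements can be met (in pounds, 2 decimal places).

£2.96

Let x1 = kg of iron-oxide red, x2 = kg of phthalo blue, x3 = kg of chrome yellow, x4 = kg of iron-oxide yellow, x5 = kg of phthalo green, x6 = kg of calcium carbonate.
min 1.2x1 + 12.5x2 + 3.69x3 + 1.49x4 + 10.77x5 + 0.38x6 s.t.:
  5.1x1 + 1.6x2 + 5.8x3 + 4x4 + 2.05x5 + 2.7x6 ≥ 9.02   (density contribution)
  25x1 + 220x3 + 208x4 + 79x5 ≥ 380   (yellow component)
  x5 ≤ 3.6
  x6 ≤ 4
  x1, x2, x3, x4, x5, x6 ≥ 0.
The cheapest feasible vertex uses only iron-oxide yellow, calcium carbonate; iron-oxide red, phthalo blue, chrome yellow, phthalo green are not used. The density contribution and yellow component requirements are met with equality.
Solving gives x4 = 1.827, x6 = 0.6342.
Total cost: 1.49·1.827 + 0.38·0.6342 = 2.9632.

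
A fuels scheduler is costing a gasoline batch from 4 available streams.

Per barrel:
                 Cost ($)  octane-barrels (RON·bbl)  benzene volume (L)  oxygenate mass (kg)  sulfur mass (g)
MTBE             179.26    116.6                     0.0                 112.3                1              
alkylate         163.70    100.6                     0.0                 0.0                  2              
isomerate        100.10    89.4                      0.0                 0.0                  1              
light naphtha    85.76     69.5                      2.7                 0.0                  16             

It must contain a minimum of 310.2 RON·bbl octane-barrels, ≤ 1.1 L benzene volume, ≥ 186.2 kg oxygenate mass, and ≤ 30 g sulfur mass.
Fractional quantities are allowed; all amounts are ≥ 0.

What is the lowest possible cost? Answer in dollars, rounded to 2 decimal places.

Let x1 = barrels of MTBE, x2 = barrels of alkylate, x3 = barrels of isomerate, x4 = barrels of light naphtha.
Minimize 179.26x1 + 163.7x2 + 100.1x3 + 85.76x4 s.t.:
  116.6x1 + 100.6x2 + 89.4x3 + 69.5x4 ≥ 310.2   (octane-barrels)
  2.7x4 ≤ 1.1   (benzene volume)
  112.3x1 ≥ 186.2   (oxygenate mass)
  1x1 + 2x2 + 1x3 + 16x4 ≤ 30   (sulfur mass)
  x1, x2, x3, x4 ≥ 0.
The optimal basis is {MTBE, isomerate}; alkylate, light naphtha drop out. There the octane-barrels and oxygenate mass constraints are tight.
Optimal quantities: MTBE = 1.65806 barrels, isomerate = 1.30727 barrels.
Objective = 179.26·1.65806 + 100.1·1.30727 = 428.0816.

$428.08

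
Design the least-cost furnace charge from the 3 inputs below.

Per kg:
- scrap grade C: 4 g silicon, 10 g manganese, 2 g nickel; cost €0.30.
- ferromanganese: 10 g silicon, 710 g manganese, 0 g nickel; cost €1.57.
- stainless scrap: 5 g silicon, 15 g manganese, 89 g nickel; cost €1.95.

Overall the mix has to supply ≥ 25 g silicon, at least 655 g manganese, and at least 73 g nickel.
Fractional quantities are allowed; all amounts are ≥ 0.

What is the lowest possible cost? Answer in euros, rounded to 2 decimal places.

€3.76

Let x1 = kg of scrap grade C, x2 = kg of ferromanganese, x3 = kg of stainless scrap.
min 0.3x1 + 1.57x2 + 1.95x3 subject to:
  4x1 + 10x2 + 5x3 ≥ 25   (silicon)
  10x1 + 710x2 + 15x3 ≥ 655   (manganese)
  2x1 + 89x3 ≥ 73   (nickel)
  x1, x2, x3 ≥ 0.
All 3 inputs are positive at the optimum. There the silicon, manganese, nickel constraints are tight.
Solving gives x1 = 3.158, x2 = 0.8622, x3 = 0.7493.
Hence cost = 0.3·3.158 + 1.57·0.8622 + 1.95·0.7493 = €3.7622.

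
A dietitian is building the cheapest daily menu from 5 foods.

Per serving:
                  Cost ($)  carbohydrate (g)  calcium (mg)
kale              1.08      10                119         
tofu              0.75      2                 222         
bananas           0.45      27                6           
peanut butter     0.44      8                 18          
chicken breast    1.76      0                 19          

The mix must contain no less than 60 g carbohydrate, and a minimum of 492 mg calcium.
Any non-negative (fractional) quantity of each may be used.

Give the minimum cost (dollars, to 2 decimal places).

$2.55

Treat it as an LP. Let x1 = servings of kale, x2 = servings of tofu, x3 = servings of bananas, x4 = servings of peanut butter, x5 = servings of chicken breast.
min 1.08x1 + 0.75x2 + 0.45x3 + 0.44x4 + 1.76x5 subject to:
  10x1 + 2x2 + 27x3 + 8x4 ≥ 60   (carbohydrate)
  119x1 + 222x2 + 6x3 + 18x4 + 19x5 ≥ 492   (calcium)
  x1, x2, x3, x4, x5 ≥ 0.
The minimum-cost mix takes nothing from kale, peanut butter, chicken breast — only tofu, bananas. Binding constraints: carbohydrate and calcium.
So tofu = 2.16 servings, bananas = 2.062 servings.
Total cost: 0.75·2.16 + 0.45·2.062 = 2.5479.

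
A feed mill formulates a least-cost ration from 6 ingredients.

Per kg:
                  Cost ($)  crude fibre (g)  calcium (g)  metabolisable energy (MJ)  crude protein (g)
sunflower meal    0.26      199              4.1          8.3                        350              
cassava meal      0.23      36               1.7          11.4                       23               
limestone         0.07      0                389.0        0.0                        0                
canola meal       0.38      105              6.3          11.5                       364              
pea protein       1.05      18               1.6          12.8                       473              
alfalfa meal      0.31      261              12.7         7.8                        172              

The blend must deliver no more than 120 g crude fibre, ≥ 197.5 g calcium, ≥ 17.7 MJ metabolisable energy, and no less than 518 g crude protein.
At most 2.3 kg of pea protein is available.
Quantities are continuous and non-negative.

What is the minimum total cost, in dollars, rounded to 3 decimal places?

This is a linear program. Let x1 = kg of sunflower meal, x2 = kg of cassava meal, x3 = kg of limestone, x4 = kg of canola meal, x5 = kg of pea protein, x6 = kg of alfalfa meal.
Minimise 0.26x1 + 0.23x2 + 0.07x3 + 0.38x4 + 1.05x5 + 0.31x6 subject to:
  199x1 + 36x2 + 105x4 + 18x5 + 261x6 ≤ 120   (crude fibre)
  4.1x1 + 1.7x2 + 389x3 + 6.3x4 + 1.6x5 + 12.7x6 ≥ 197.5   (calcium)
  8.3x1 + 11.4x2 + 11.5x4 + 12.8x5 + 7.8x6 ≥ 17.7   (metabolisable energy)
  350x1 + 23x2 + 364x4 + 473x5 + 172x6 ≥ 518   (crude protein)
  x5 ≤ 2.3
  x1, x2, x3, x4, x5, x6 ≥ 0.
At the optimum only cassava meal, limestone, canola meal, pea protein are positive (sunflower meal, alfalfa meal = 0). Binding constraints: crude fibre, calcium, metabolisable energy, crude protein.
That vertex is x2 = 0.1841, x3 = 0.489, x4 = 1.029, x5 = 0.2941.
Objective = 0.23·0.1841 + 0.07·0.489 + 0.38·1.029 + 1.05·0.2941 = 0.77640.

$0.776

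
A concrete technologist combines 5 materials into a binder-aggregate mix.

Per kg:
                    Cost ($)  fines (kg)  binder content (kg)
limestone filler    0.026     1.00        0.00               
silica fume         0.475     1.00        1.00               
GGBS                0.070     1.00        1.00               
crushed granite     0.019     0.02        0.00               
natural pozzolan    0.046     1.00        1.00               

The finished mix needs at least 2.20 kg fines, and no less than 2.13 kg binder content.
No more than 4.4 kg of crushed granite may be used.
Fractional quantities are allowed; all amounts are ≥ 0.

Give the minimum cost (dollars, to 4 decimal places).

$0.0998

This is a linear program. Let x1 = kg of limestone filler, x2 = kg of silica fume, x3 = kg of GGBS, x4 = kg of crushed granite, x5 = kg of natural pozzolan.
Minimize 0.026x1 + 0.475x2 + 0.07x3 + 0.019x4 + 0.046x5 subject to:
  1x1 + 1x2 + 1x3 + 0.02x4 + 1x5 ≥ 2.2   (fines)
  1x2 + 1x3 + 1x5 ≥ 2.13   (binder content)
  x4 ≤ 4.4
  x1, x2, x3, x4, x5 ≥ 0.
The cheapest feasible vertex uses only limestone filler, natural pozzolan; silica fume, GGBS, crushed granite are not used. There the fines and binder content constraints are tight.
Optimal quantities: limestone filler = 0.07 kg, natural pozzolan = 2.13 kg.
Objective = 0.026·0.07 + 0.046·2.13 = 0.099800.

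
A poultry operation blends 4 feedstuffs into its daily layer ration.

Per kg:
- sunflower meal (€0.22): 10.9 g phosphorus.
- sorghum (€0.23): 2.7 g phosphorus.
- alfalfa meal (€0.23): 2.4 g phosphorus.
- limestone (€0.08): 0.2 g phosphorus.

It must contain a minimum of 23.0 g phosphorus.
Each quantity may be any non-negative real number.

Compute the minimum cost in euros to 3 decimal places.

€0.464

Set it up as a linear program. Let x1 = kg of sunflower meal, x2 = kg of sorghum, x3 = kg of alfalfa meal, x4 = kg of limestone.
min 0.22x1 + 0.23x2 + 0.23x3 + 0.08x4 subject to:
  10.9x1 + 2.7x2 + 2.4x3 + 0.2x4 ≥ 23   (phosphorus)
  x1, x2, x3, x4 ≥ 0.
The optimal basis is {sunflower meal}; sorghum, alfalfa meal, limestone drop out. The phosphorus requirement is met with equality.
Optimal quantities: sunflower meal = 2.11 kg.
Total cost: 0.22·2.11 = 0.46420.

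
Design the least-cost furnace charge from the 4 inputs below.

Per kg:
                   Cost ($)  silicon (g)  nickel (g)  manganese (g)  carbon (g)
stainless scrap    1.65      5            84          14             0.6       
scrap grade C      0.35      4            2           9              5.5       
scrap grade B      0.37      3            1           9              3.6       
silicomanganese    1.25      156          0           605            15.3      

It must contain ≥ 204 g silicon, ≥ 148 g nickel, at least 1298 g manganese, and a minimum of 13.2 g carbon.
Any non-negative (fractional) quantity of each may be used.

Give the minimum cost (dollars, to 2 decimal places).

$5.54

Set it up as a linear program. Let x1 = kg of stainless scrap, x2 = kg of scrap grade C, x3 = kg of scrap grade B, x4 = kg of silicomanganese.
Minimize 1.65x1 + 0.35x2 + 0.37x3 + 1.25x4 with:
  5x1 + 4x2 + 3x3 + 156x4 ≥ 204   (silicon)
  84x1 + 2x2 + 1x3 ≥ 148   (nickel)
  14x1 + 9x2 + 9x3 + 605x4 ≥ 1298   (manganese)
  0.6x1 + 5.5x2 + 3.6x3 + 15.3x4 ≥ 13.2   (carbon)
  x1, x2, x3, x4 ≥ 0.
The cheapest feasible vertex uses only stainless scrap, silicomanganese; scrap grade C, scrap grade B are not used. Binding constraints: nickel and manganese.
So stainless scrap = 1.762 kg, silicomanganese = 2.105 kg.
Hence cost = 1.65·1.762 + 1.25·2.105 = $5.5386.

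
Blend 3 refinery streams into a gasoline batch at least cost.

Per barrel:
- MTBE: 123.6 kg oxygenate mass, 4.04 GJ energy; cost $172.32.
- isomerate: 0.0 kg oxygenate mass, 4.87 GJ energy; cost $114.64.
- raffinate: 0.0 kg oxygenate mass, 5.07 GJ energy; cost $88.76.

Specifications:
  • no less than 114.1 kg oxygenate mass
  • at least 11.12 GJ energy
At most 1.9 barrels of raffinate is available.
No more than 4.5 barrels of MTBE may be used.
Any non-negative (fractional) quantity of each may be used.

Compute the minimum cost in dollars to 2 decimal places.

$288.46

This is a linear program. Let x1 = barrels of MTBE, x2 = barrels of isomerate, x3 = barrels of raffinate.
Minimise 172.32x1 + 114.64x2 + 88.76x3 with:
  123.6x1 ≥ 114.1   (oxygenate mass)
  4.04x1 + 4.87x2 + 5.07x3 ≥ 11.12   (energy)
  x3 ≤ 1.9
  x1 ≤ 4.5
  x1, x2, x3 ≥ 0.
The optimal basis is {MTBE, raffinate}; isomerate drops out. There the oxygenate mass and energy constraints are tight.
Solving gives x1 = 0.92314, x3 = 1.4577.
Objective = 172.32·0.92314 + 88.76·1.4577 = 288.4609.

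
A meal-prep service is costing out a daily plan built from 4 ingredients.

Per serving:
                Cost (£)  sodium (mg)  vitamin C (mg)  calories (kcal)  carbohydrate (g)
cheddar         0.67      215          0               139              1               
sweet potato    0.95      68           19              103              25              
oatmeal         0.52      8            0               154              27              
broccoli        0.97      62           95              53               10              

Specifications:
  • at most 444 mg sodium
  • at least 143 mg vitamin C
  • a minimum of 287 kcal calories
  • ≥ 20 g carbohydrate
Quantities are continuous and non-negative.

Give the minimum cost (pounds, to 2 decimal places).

£2.16

This is a linear program. Let x1 = servings of cheddar, x2 = servings of sweet potato, x3 = servings of oatmeal, x4 = servings of broccoli.
min 0.67x1 + 0.95x2 + 0.52x3 + 0.97x4 subject to:
  215x1 + 68x2 + 8x3 + 62x4 ≤ 444   (sodium)
  19x2 + 95x4 ≥ 143   (vitamin C)
  139x1 + 103x2 + 154x3 + 53x4 ≥ 287   (calories)
  1x1 + 25x2 + 27x3 + 10x4 ≥ 20   (carbohydrate)
  x1, x2, x3, x4 ≥ 0.
The cheapest feasible vertex uses only oatmeal, broccoli; cheddar, sweet potato are not used. There the vitamin C and calories constraints are tight.
Solving gives x3 = 1.346, x4 = 1.505.
Objective = 0.52·1.346 + 0.97·1.505 = 2.1598.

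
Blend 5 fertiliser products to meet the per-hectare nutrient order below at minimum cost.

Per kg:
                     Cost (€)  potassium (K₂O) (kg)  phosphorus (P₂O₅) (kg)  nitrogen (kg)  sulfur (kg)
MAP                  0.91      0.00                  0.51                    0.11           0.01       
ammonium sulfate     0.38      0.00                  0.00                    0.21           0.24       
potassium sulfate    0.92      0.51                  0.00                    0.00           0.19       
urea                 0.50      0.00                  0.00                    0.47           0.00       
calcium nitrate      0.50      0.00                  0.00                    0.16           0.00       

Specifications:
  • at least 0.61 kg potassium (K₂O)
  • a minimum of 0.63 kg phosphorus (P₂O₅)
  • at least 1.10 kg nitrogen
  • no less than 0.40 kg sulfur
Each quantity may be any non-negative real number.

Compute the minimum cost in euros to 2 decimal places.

€3.35

Let x1 = kg of MAP, x2 = kg of ammonium sulfate, x3 = kg of potassium sulfate, x4 = kg of urea, x5 = kg of calcium nitrate.
min 0.91x1 + 0.38x2 + 0.92x3 + 0.5x4 + 0.5x5 s.t.:
  0.51x3 ≥ 0.61   (potassium (K₂O))
  0.51x1 ≥ 0.63   (phosphorus (P₂O₅))
  0.11x1 + 0.21x2 + 0.47x4 + 0.16x5 ≥ 1.1   (nitrogen)
  0.01x1 + 0.24x2 + 0.19x3 ≥ 0.4   (sulfur)
  x1, x2, x3, x4, x5 ≥ 0.
The minimum-cost mix takes nothing from calcium nitrate — only MAP, ammonium sulfate, potassium sulfate, urea. Binding constraints: potassium (K₂O), phosphorus (P₂O₅), nitrogen, sulfur.
Solving gives x1 = 1.235, x2 = 0.6683, x3 = 1.196, x4 = 1.753.
Cost = 0.91·1.235 + 0.38·0.6683 + 0.92·1.196 + 0.5·1.753 = 3.3546.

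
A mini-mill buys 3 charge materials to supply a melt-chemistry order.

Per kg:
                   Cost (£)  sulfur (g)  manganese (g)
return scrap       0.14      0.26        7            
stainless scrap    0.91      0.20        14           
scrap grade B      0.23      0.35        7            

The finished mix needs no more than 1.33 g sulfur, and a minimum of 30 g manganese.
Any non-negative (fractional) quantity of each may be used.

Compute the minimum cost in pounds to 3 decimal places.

Let x1 = kg of return scrap, x2 = kg of stainless scrap, x3 = kg of scrap grade B.
min 0.14x1 + 0.91x2 + 0.23x3 s.t.:
  0.26x1 + 0.2x2 + 0.35x3 ≤ 1.33   (sulfur)
  7x1 + 14x2 + 7x3 ≥ 30   (manganese)
  x1, x2, x3 ≥ 0.
The minimum-cost mix takes nothing from stainless scrap, scrap grade B — only return scrap. Binding constraint: manganese.
That vertex is x1 = 4.286.
Total cost: 0.14·4.286 = 0.60004.

£0.600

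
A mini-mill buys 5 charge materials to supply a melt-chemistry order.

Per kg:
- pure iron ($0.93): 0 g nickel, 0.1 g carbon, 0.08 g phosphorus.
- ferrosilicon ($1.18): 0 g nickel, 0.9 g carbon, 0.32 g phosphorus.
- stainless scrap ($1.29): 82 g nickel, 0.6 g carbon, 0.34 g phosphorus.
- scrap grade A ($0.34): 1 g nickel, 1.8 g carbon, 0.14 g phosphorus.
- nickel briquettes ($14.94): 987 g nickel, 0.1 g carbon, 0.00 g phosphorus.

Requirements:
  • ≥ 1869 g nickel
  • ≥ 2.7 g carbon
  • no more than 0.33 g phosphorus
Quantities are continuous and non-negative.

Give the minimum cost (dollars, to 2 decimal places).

$28.72

Treat it as an LP. Let x1 = kg of pure iron, x2 = kg of ferrosilicon, x3 = kg of stainless scrap, x4 = kg of scrap grade A, x5 = kg of nickel briquettes.
Minimise 0.93x1 + 1.18x2 + 1.29x3 + 0.34x4 + 14.94x5 s.t.:
  82x3 + 1x4 + 987x5 ≥ 1869   (nickel)
  0.1x1 + 0.9x2 + 0.6x3 + 1.8x4 + 0.1x5 ≥ 2.7   (carbon)
  0.08x1 + 0.32x2 + 0.34x3 + 0.14x4 ≤ 0.33   (phosphorus)
  x1, x2, x3, x4, x5 ≥ 0.
At the optimum only stainless scrap, scrap grade A, nickel briquettes are positive (pure iron, ferrosilicon = 0). Binding constraints: nickel, carbon, phosphorus.
So stainless scrap = 0.45826 kg, scrap grade A = 1.2442 kg, nickel briquettes = 1.8543 kg.
Hence cost = 1.29·0.45826 + 0.34·1.2442 + 14.94·1.8543 = $28.7174.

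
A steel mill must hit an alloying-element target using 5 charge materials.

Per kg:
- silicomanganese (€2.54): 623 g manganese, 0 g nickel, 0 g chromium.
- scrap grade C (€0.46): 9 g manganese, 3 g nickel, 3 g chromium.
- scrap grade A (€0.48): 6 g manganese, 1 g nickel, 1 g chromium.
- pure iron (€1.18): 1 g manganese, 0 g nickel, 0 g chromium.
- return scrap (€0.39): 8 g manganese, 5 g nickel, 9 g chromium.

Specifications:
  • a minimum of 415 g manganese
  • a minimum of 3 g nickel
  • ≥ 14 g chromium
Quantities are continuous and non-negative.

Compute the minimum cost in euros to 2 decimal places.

€2.25

This is a linear program. Let x1 = kg of silicomanganese, x2 = kg of scrap grade C, x3 = kg of scrap grade A, x4 = kg of pure iron, x5 = kg of return scrap.
Minimise 2.54x1 + 0.46x2 + 0.48x3 + 1.18x4 + 0.39x5 subject to:
  623x1 + 9x2 + 6x3 + 1x4 + 8x5 ≥ 415   (manganese)
  3x2 + 1x3 + 5x5 ≥ 3   (nickel)
  3x2 + 1x3 + 9x5 ≥ 14   (chromium)
  x1, x2, x3, x4, x5 ≥ 0.
The cheapest feasible vertex uses only silicomanganese, return scrap; scrap grade C, scrap grade A, pure iron are not used. Binding constraints: manganese and chromium.
That vertex is x1 = 0.6462, x5 = 1.556.
Objective = 2.54·0.6462 + 0.39·1.556 = 2.2482.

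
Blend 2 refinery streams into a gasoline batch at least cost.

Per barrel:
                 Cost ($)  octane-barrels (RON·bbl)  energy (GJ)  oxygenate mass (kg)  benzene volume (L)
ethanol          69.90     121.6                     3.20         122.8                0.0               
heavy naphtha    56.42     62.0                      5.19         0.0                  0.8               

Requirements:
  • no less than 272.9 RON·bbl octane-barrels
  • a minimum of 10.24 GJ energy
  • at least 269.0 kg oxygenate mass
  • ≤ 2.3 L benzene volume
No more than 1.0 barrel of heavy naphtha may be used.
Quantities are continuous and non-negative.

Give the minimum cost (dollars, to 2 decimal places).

Let x1 = barrels of ethanol, x2 = barrels of heavy naphtha.
Minimize 69.9x1 + 56.42x2 subject to:
  121.6x1 + 62x2 ≥ 272.9   (octane-barrels)
  3.2x1 + 5.19x2 ≥ 10.24   (energy)
  122.8x1 ≥ 269   (oxygenate mass)
  0.8x2 ≤ 2.3   (benzene volume)
  x2 ≤ 1
  x1, x2 ≥ 0.
Both inputs are positive at the optimum. Binding constraints: energy and oxygenate mass.
That vertex is x1 = 2.1906, x2 = 0.62239.
Total cost: 69.9·2.1906 + 56.42·0.62239 = 188.2382.

$188.24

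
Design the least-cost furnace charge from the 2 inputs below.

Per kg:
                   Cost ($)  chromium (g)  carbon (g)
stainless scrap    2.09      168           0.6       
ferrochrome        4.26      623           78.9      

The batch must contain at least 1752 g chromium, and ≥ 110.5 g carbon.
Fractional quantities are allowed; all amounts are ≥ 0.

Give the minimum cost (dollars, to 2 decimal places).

Let x1 = kg of stainless scrap, x2 = kg of ferrochrome.
Minimise 2.09x1 + 4.26x2 with:
  168x1 + 623x2 ≥ 1752   (chromium)
  0.6x1 + 78.9x2 ≥ 110.5   (carbon)
  x1, x2 ≥ 0.
At the optimum only ferrochrome is positive (stainless scrap = 0). Binding constraint: chromium.
That vertex is x2 = 2.812.
Total cost: 4.26·2.812 = 11.9791.

$11.98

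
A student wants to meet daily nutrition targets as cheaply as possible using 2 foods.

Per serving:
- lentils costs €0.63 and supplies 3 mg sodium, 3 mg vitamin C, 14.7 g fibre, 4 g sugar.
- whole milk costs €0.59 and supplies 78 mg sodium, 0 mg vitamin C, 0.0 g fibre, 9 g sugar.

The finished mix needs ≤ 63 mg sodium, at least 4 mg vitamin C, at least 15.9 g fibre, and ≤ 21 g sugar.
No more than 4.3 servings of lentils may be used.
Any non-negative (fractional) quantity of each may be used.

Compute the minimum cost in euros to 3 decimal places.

Treat it as an LP. Let x1 = servings of lentils, x2 = servings of whole milk.
min 0.63x1 + 0.59x2 subject to:
  3x1 + 78x2 ≤ 63   (sodium)
  3x1 ≥ 4   (vitamin C)
  14.7x1 ≥ 15.9   (fibre)
  4x1 + 9x2 ≤ 21   (sugar)
  x1 ≤ 4.3
  x1, x2 ≥ 0.
At the optimum only lentils is positive (whole milk = 0). There the vitamin C constraint is tight.
Optimal quantities: lentils = 1.333 servings.
Total cost: 0.63·1.333 = 0.83979.

€0.840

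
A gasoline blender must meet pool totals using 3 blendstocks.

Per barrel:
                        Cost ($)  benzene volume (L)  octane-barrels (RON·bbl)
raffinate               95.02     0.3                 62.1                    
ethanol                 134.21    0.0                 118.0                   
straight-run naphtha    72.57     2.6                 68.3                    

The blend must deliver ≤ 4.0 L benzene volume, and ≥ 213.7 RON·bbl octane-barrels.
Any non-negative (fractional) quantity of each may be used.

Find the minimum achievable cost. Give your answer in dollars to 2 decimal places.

This is a linear program. Let x1 = barrels of raffinate, x2 = barrels of ethanol, x3 = barrels of straight-run naphtha.
Minimise 95.02x1 + 134.21x2 + 72.57x3 with:
  0.3x1 + 2.6x3 ≤ 4   (benzene volume)
  62.1x1 + 118x2 + 68.3x3 ≥ 213.7   (octane-barrels)
  x1, x2, x3 ≥ 0.
The optimal basis is {ethanol, straight-run naphtha}; raffinate drops out. The benzene volume and octane-barrels requirements are met with equality.
So ethanol = 0.92053 barrels, straight-run naphtha = 1.5385 barrels.
Total cost: 134.21·0.92053 + 72.57·1.5385 = 235.1933.

$235.19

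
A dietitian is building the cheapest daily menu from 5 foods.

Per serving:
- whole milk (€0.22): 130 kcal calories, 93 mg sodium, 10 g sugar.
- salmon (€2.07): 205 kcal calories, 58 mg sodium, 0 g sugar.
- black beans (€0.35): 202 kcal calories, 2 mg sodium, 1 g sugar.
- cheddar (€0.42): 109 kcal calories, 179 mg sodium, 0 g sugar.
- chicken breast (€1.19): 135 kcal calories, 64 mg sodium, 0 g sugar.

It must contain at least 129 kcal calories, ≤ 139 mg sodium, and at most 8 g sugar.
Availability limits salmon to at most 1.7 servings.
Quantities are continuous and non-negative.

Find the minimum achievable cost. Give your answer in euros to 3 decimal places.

€0.219

Let x1 = servings of whole milk, x2 = servings of salmon, x3 = servings of black beans, x4 = servings of cheddar, x5 = servings of chicken breast.
min 0.22x1 + 2.07x2 + 0.35x3 + 0.42x4 + 1.19x5 s.t.:
  130x1 + 205x2 + 202x3 + 109x4 + 135x5 ≥ 129   (calories)
  93x1 + 58x2 + 2x3 + 179x4 + 64x5 ≤ 139   (sodium)
  10x1 + 1x3 ≤ 8   (sugar)
  x2 ≤ 1.7
  x1, x2, x3, x4, x5 ≥ 0.
The minimum-cost mix takes nothing from salmon, cheddar, chicken breast — only whole milk, black beans. Binding constraints: calories and sugar.
Solving gives x1 = 0.7868, x3 = 0.1323.
Total cost: 0.22·0.7868 + 0.35·0.1323 = 0.21940.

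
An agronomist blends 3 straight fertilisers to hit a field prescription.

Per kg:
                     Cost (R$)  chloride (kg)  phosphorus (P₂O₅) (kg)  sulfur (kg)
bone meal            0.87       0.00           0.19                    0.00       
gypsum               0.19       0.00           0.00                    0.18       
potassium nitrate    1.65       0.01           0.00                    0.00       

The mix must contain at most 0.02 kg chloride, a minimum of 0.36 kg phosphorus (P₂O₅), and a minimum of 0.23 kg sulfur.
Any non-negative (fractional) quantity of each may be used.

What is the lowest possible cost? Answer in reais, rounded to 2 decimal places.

This is a linear program. Let x1 = kg of bone meal, x2 = kg of gypsum, x3 = kg of potassium nitrate.
Minimise 0.87x1 + 0.19x2 + 1.65x3 s.t.:
  0.01x3 ≤ 0.02   (chloride)
  0.19x1 ≥ 0.36   (phosphorus (P₂O₅))
  0.18x2 ≥ 0.23   (sulfur)
  x1, x2, x3 ≥ 0.
The cheapest feasible vertex uses only bone meal, gypsum; potassium nitrate is not used. Binding constraints: phosphorus (P₂O₅) and sulfur.
That vertex is x1 = 1.895, x2 = 1.278.
Total cost: 0.87·1.895 + 0.19·1.278 = 1.8915.

R$1.89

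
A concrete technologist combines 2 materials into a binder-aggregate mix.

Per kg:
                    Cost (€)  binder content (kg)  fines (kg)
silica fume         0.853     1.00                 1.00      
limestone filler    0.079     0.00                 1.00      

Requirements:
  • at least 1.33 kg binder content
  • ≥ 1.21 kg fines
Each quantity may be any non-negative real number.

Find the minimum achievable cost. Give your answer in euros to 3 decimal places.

Set it up as a linear program. Let x1 = kg of silica fume, x2 = kg of limestone filler.
Minimise 0.853x1 + 0.079x2 s.t.:
  1x1 ≥ 1.33   (binder content)
  1x1 + 1x2 ≥ 1.21   (fines)
  x1, x2 ≥ 0.
At the optimum only silica fume is positive (limestone filler = 0). Binding constraint: binder content.
That vertex is x1 = 1.33.
Hence cost = 0.853·1.33 = €1.13449.

€1.134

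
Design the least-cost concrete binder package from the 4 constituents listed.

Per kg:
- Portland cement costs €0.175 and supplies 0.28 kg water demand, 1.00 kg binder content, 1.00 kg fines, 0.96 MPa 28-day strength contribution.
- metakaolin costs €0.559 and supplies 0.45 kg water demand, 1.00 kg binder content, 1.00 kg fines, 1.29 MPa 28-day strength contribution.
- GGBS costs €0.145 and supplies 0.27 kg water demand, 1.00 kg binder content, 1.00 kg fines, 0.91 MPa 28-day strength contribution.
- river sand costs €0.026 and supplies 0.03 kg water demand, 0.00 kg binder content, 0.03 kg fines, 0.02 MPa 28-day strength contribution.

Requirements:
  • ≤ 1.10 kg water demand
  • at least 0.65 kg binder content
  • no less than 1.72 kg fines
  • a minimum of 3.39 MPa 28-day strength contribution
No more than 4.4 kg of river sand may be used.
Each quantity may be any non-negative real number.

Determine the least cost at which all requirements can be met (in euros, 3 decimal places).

€0.540

Set it up as a linear program. Let x1 = kg of Portland cement, x2 = kg of metakaolin, x3 = kg of GGBS, x4 = kg of river sand.
Minimize 0.175x1 + 0.559x2 + 0.145x3 + 0.026x4 subject to:
  0.28x1 + 0.45x2 + 0.27x3 + 0.03x4 ≤ 1.1   (water demand)
  1x1 + 1x2 + 1x3 ≥ 0.65   (binder content)
  1x1 + 1x2 + 1x3 + 0.03x4 ≥ 1.72   (fines)
  0.96x1 + 1.29x2 + 0.91x3 + 0.02x4 ≥ 3.39   (28-day strength contribution)
  x4 ≤ 4.4
  x1, x2, x3, x4 ≥ 0.
At the optimum only GGBS is positive (Portland cement, metakaolin, river sand = 0). There the 28-day strength contribution constraint is tight.
Solving gives x3 = 3.725.
Total cost: 0.145·3.725 = 0.54013.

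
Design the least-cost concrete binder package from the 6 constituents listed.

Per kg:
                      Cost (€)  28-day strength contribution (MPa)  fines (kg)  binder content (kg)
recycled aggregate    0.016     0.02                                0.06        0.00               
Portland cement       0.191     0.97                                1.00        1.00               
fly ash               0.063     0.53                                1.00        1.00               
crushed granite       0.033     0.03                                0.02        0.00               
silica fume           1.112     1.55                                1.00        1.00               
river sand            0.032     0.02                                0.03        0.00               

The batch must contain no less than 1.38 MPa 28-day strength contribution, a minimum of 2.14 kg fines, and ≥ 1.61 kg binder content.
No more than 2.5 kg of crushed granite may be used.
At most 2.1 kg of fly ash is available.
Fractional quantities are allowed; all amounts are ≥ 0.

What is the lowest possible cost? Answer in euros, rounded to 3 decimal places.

Let x1 = kg of recycled aggregate, x2 = kg of Portland cement, x3 = kg of fly ash, x4 = kg of crushed granite, x5 = kg of silica fume, x6 = kg of river sand.
Minimize 0.016x1 + 0.191x2 + 0.063x3 + 0.033x4 + 1.112x5 + 0.032x6 subject to:
  0.02x1 + 0.97x2 + 0.53x3 + 0.03x4 + 1.55x5 + 0.02x6 ≥ 1.38   (28-day strength contribution)
  0.06x1 + 1x2 + 1x3 + 0.02x4 + 1x5 + 0.03x6 ≥ 2.14   (fines)
  1x2 + 1x3 + 1x5 ≥ 1.61   (binder content)
  x4 ≤ 2.5
  x3 ≤ 2.1
  x1, x2, x3, x4, x5, x6 ≥ 0.
The optimal basis is {Portland cement, fly ash}; recycled aggregate, crushed granite, silica fume, river sand drop out. The 28-day strength contribution and the fly ash cap requirements are met with equality.
So Portland cement = 0.2753 kg, fly ash = 2.1 kg.
Hence cost = 0.191·0.2753 + 0.063·2.1 = €0.18488.

€0.185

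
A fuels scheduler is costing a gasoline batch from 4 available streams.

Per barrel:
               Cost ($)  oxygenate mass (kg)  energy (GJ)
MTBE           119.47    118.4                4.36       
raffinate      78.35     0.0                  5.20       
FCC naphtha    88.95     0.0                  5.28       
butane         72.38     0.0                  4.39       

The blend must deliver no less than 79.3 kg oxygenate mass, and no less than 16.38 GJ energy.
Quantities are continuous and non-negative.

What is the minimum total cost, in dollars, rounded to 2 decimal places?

Let x1 = barrels of MTBE, x2 = barrels of raffinate, x3 = barrels of FCC naphtha, x4 = barrels of butane.
Minimise 119.47x1 + 78.35x2 + 88.95x3 + 72.38x4 s.t.:
  118.4x1 ≥ 79.3   (oxygenate mass)
  4.36x1 + 5.2x2 + 5.28x3 + 4.39x4 ≥ 16.38   (energy)
  x1, x2, x3, x4 ≥ 0.
The minimum-cost mix takes nothing from FCC naphtha, butane — only MTBE, raffinate. Binding constraints: oxygenate mass and energy.
So MTBE = 0.66976 barrels, raffinate = 2.5884 barrels.
Objective = 119.47·0.66976 + 78.35·2.5884 = 282.8174.

$282.82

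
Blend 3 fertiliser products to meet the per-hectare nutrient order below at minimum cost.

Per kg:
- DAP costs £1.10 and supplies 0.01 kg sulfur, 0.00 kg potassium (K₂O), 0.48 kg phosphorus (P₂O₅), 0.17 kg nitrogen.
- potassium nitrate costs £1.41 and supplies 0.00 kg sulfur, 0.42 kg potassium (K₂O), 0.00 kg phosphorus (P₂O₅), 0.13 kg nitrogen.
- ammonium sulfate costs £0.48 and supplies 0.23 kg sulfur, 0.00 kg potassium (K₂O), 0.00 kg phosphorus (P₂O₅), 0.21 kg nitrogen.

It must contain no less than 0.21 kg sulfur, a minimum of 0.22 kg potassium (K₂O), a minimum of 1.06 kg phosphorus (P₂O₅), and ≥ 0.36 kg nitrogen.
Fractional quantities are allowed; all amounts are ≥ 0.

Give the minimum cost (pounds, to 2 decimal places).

This is a linear program. Let x1 = kg of DAP, x2 = kg of potassium nitrate, x3 = kg of ammonium sulfate.
min 1.1x1 + 1.41x2 + 0.48x3 s.t.:
  0.01x1 + 0.23x3 ≥ 0.21   (sulfur)
  0.42x2 ≥ 0.22   (potassium (K₂O))
  0.48x1 ≥ 1.06   (phosphorus (P₂O₅))
  0.17x1 + 0.13x2 + 0.21x3 ≥ 0.36   (nitrogen)
  x1, x2, x3 ≥ 0.
All 3 inputs are positive at the optimum. There the sulfur, potassium (K₂O), phosphorus (P₂O₅) constraints are tight.
That vertex is x1 = 2.208, x2 = 0.5238, x3 = 0.817.
Cost = 1.1·2.208 + 1.41·0.5238 + 0.48·0.817 = 3.5595.

£3.56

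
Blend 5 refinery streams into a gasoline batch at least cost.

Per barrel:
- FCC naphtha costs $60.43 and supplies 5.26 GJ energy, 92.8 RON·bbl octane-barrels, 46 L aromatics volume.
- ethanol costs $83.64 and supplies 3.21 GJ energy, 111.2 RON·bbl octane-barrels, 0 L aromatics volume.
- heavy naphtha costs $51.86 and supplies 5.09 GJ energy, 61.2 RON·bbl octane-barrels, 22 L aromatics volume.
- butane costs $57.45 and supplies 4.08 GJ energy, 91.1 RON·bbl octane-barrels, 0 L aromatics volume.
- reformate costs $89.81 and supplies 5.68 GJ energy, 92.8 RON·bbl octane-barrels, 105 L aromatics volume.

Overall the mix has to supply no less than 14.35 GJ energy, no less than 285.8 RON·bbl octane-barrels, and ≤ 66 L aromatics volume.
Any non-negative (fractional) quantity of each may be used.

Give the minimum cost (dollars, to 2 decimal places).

$182.91

This is a linear program. Let x1 = barrels of FCC naphtha, x2 = barrels of ethanol, x3 = barrels of heavy naphtha, x4 = barrels of butane, x5 = barrels of reformate.
Minimise 60.43x1 + 83.64x2 + 51.86x3 + 57.45x4 + 89.81x5 subject to:
  5.26x1 + 3.21x2 + 5.09x3 + 4.08x4 + 5.68x5 ≥ 14.35   (energy)
  92.8x1 + 111.2x2 + 61.2x3 + 91.1x4 + 92.8x5 ≥ 285.8   (octane-barrels)
  46x1 + 22x3 + 105x5 ≤ 66   (aromatics volume)
  x1, x2, x3, x4, x5 ≥ 0.
The minimum-cost mix takes nothing from ethanol, heavy naphtha, reformate — only FCC naphtha, butane. Binding constraints: energy and octane-barrels.
So FCC naphtha = 1.404 barrels, butane = 1.707 barrels.
Cost = 60.43·1.404 + 57.45·1.707 = 182.9109.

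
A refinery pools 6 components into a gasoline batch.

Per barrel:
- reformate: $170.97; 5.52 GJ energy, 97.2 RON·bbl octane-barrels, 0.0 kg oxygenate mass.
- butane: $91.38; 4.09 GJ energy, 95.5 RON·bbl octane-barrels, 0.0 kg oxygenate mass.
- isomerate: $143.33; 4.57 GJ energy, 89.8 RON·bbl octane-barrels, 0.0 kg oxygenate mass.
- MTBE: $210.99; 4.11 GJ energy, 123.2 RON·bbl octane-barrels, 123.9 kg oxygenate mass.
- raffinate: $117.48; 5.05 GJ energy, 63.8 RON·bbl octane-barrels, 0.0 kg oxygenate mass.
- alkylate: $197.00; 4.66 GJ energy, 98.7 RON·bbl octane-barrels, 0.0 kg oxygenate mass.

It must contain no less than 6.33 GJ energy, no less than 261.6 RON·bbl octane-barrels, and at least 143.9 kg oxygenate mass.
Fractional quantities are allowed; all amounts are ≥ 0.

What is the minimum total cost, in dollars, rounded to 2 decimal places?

Let x1 = barrels of reformate, x2 = barrels of butane, x3 = barrels of isomerate, x4 = barrels of MTBE, x5 = barrels of raffinate, x6 = barrels of alkylate.
min 170.97x1 + 91.38x2 + 143.33x3 + 210.99x4 + 117.48x5 + 197x6 s.t.:
  5.52x1 + 4.09x2 + 4.57x3 + 4.11x4 + 5.05x5 + 4.66x6 ≥ 6.33   (energy)
  97.2x1 + 95.5x2 + 89.8x3 + 123.2x4 + 63.8x5 + 98.7x6 ≥ 261.6   (octane-barrels)
  123.9x4 ≥ 143.9   (oxygenate mass)
  x1, x2, x3, x4, x5, x6 ≥ 0.
The minimum-cost mix takes nothing from reformate, isomerate, raffinate, alkylate — only butane, MTBE. There the octane-barrels and oxygenate mass constraints are tight.
So butane = 1.241 barrels, MTBE = 1.1614 barrels.
Cost = 91.38·1.241 + 210.99·1.1614 = 358.4464.

$358.45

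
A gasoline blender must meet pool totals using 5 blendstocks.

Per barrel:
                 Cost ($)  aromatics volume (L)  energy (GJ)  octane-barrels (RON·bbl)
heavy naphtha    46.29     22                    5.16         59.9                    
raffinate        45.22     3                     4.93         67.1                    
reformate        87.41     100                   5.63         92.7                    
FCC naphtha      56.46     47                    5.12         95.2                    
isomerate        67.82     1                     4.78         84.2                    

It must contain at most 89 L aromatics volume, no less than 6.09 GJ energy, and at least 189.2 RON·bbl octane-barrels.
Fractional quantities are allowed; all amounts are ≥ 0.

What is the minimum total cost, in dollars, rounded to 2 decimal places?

Let x1 = barrels of heavy naphtha, x2 = barrels of raffinate, x3 = barrels of reformate, x4 = barrels of FCC naphtha, x5 = barrels of isomerate.
min 46.29x1 + 45.22x2 + 87.41x3 + 56.46x4 + 67.82x5 s.t.:
  22x1 + 3x2 + 100x3 + 47x4 + 1x5 ≤ 89   (aromatics volume)
  5.16x1 + 4.93x2 + 5.63x3 + 5.12x4 + 4.78x5 ≥ 6.09   (energy)
  59.9x1 + 67.1x2 + 92.7x3 + 95.2x4 + 84.2x5 ≥ 189.2   (octane-barrels)
  x1, x2, x3, x4, x5 ≥ 0.
The minimum-cost mix takes nothing from heavy naphtha, reformate, isomerate — only raffinate, FCC naphtha. Binding constraints: aromatics volume and octane-barrels.
Solving gives x2 = 0.1463, x4 = 1.8843.
Total cost: 45.22·0.1463 + 56.46·1.8843 = 113.0033.

$113.00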